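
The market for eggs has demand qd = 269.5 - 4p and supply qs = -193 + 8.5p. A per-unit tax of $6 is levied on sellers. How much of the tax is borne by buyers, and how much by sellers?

Buyers bear $4.08, sellers bear $1.92

Pre-tax equilibrium: p* = 37, q* = 121.5.
Tax on sellers shifts supply to qs = -193 + 8.5(p − 6) = -244 + 8.5p.
269.5 - 4p = -244 + 8.5p gives buyer price pb = 41.08; sellers receive ps = 41.08 − 6 = 35.08.
New quantity: q = 269.5 − 4(41.08) = 105.18.
Buyer burden = 41.08 − 37 = 4.08; seller burden = 37 − 35.08 = 1.92.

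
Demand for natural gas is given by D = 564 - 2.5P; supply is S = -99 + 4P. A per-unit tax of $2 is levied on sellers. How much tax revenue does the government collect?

Pre-tax equilibrium: P* = 102, Q* = 309.
Tax on sellers shifts supply to S = -99 + 4(P − 2) = -107 + 4P.
564 - 2.5P = -107 + 4P gives buyer price Pb = 1342/13; sellers receive Ps = 1342/13 − 2 = 1316/13.
New quantity: Q = 564 − 2.5(1342/13) = 3977/13.
Revenue = 2 × 3977/13 = 7954/13.

Tax revenue = 7954/13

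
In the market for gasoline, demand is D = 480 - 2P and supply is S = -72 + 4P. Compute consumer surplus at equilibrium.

Consumer surplus = 21904

Equilibrium: 480 - 2P = -72 + 4P gives P* = 92, Q* = 296.
Demand choke price (D = 0): P = 240.
CS = ½(240 − 92)(296) = 21904.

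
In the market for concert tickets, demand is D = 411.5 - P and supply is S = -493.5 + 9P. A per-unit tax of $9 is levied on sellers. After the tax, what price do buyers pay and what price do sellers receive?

Pre-tax equilibrium: P* = 90.5, Q* = 321.
Tax on sellers shifts supply to S = -493.5 + 9(P − 9) = -574.5 + 9P.
411.5 - P = -574.5 + 9P gives buyer price Pb = 98.6; sellers receive Ps = 98.6 − 9 = 89.6.
New quantity: Q = 411.5 − 1(98.6) = 312.9.

Buyers pay $98.6, sellers receive $89.6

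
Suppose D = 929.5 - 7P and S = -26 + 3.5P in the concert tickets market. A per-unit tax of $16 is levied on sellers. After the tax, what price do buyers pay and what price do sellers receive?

Buyers pay 289/3, sellers receive 241/3

Pre-tax equilibrium: P* = 91, Q* = 292.5.
Tax on sellers shifts supply to S = -26 + 3.5(P − 16) = -82 + 3.5P.
929.5 - 7P = -82 + 3.5P gives buyer price Pb = 289/3; sellers receive Ps = 289/3 − 16 = 241/3.
New quantity: Q = 929.5 − 7(289/3) = 1531/6.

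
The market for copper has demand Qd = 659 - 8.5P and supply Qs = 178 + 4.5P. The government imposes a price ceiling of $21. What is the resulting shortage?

Equilibrium price would be P* = 37, so the ceiling at 21 binds.
At P = 21: Qd = 659 − 8.5(21) = 480.5, Qs = 178 + 4.5(21) = 272.5.
Shortage = 480.5 − 272.5 = 208.

Shortage = 208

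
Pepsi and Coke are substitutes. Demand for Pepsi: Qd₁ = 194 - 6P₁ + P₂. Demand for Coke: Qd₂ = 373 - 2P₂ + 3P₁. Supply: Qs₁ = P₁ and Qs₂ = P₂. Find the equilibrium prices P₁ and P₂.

P₁ = 955/18, P₂ = 3193/18

Market 1: 194 - 6P₁ + P₂ = P₁ → 7P₁ - P₂ = 194.
Market 2: 3P₂ - 3P₁ = 373.
Eliminating P₂: 3×(1) + 1×(2) gives 18P₁ = 955, so P₁ = 955/18.
Back-substitute into (2): P₂ = (373 + 3×955/18) / 3 = 3193/18.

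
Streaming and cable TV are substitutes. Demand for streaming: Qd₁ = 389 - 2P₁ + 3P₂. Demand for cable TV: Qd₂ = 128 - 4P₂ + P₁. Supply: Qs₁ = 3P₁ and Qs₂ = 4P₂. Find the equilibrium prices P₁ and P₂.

Market 1: 389 - 2P₁ + 3P₂ = 3P₁ → 5P₁ - 3P₂ = 389.
Market 2: 8P₂ - P₁ = 128.
Eliminating P₂: 8×(1) + 3×(2) gives 37P₁ = 3496, so P₁ = 3496/37.
Back-substitute into (2): P₂ = (128 + 1×3496/37) / 8 = 1029/37.

P₁ = 3496/37, P₂ = 1029/37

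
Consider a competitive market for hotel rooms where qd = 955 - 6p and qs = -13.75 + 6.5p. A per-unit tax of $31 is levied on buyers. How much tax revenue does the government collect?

Pre-tax equilibrium: p* = 77.5, q* = 490.
Tax on buyers shifts demand to qd = 955 − 6(p + 31) = 769 - 6p.
769 - 6p = -13.75 + 6.5p gives seller price ps = 62.62; buyers pay pb = 62.62 + 31 = 93.62.
New quantity: q = 955 − 6(93.62) = 393.28.
Revenue = 31 × 393.28 = 12191.68.

Tax revenue = 12191.68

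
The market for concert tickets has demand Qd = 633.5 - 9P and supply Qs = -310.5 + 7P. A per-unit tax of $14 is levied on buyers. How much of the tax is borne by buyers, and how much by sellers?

Buyers bear $6.125, sellers bear $7.875

Pre-tax equilibrium: P* = 59, Q* = 102.5.
Tax on buyers shifts demand to Qd = 633.5 − 9(P + 14) = 507.5 - 9P.
507.5 - 9P = -310.5 + 7P gives seller price Ps = 51.125; buyers pay Pb = 51.125 + 14 = 65.125.
New quantity: Q = 633.5 − 9(65.125) = 47.375.
Buyer burden = 65.125 − 59 = 6.125; seller burden = 59 − 51.125 = 7.875.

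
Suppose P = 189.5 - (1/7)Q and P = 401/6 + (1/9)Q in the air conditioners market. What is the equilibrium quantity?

Set the two price expressions equal: 189.5 - (1/7)Q = 401/6 + (1/9)Q.
368/3 = (16/63)Q, so Q* = 483.
P* = 189.5 − (1/7)(483) = 120.5.

Q* = 483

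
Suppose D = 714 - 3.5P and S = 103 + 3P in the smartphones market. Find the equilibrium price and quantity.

Set D = S: 714 - 3.5P = 103 + 3P.
611 = 6.5P, so P* = 94.
Q* = 714 − 3.5(94) = 385.

P* = 94, Q* = 385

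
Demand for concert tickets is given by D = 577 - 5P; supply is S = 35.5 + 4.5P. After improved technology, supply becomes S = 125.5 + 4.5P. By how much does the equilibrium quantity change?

Original equilibrium: P* = 57, Q* = 292.
New equilibrium: 577 - 5P = 125.5 + 4.5P, so 451.5 = 9.5P and P' = 903/19; Q' = 577 − 5(903/19) = 6448/19.
Change in quantity: 6448/19 − 292 = 900/19.

ΔQ = 900/19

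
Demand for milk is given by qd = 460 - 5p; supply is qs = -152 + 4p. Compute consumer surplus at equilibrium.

Equilibrium: 460 - 5p = -152 + 4p gives p* = 68, q* = 120.
Demand choke price (qd = 0): p = 92.
CS = ½(92 − 68)(120) = 1440.

Consumer surplus = 1440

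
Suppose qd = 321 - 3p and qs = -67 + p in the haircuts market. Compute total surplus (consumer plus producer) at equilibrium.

Total surplus = 600

Equilibrium: 321 - 3p = -67 + p gives p* = 97, q* = 30.
Demand choke price: p = 107; supply starts at p = 67.
CS = ½(107 − 97)(30) = 150; PS = ½(97 − 67)(30) = 450.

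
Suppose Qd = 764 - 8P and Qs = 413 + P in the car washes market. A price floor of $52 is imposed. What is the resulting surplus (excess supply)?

Equilibrium price would be P* = 39, so the floor at 52 binds.
At P = 52: Qd = 348, Qs = 465.
Surplus = 465 − 348 = 117.

Surplus = 117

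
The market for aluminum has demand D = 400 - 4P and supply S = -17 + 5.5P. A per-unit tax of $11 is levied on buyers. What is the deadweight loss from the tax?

Deadweight loss = 2662/19

Pre-tax equilibrium: P* = 834/19, Q* = 4264/19.
Tax on buyers shifts demand to D = 400 − 4(P + 11) = 356 - 4P.
356 - 4P = -17 + 5.5P gives seller price Ps = 746/19; buyers pay Pb = 746/19 + 11 = 955/19.
New quantity: Q = 400 − 4(955/19) = 3780/19.
DWL = ½ × 11 × (4264/19 − 3780/19) = 2662/19.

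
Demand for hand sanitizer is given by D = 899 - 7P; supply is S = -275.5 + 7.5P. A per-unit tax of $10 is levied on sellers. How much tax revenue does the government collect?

Pre-tax equilibrium: P* = 81, Q* = 332.
Tax on sellers shifts supply to S = -275.5 + 7.5(P − 10) = -350.5 + 7.5P.
899 - 7P = -350.5 + 7.5P gives buyer price Pb = 2499/29; sellers receive Ps = 2499/29 − 10 = 2209/29.
New quantity: Q = 899 − 7(2499/29) = 8578/29.
Revenue = 10 × 8578/29 = 85780/29.

Tax revenue = 85780/29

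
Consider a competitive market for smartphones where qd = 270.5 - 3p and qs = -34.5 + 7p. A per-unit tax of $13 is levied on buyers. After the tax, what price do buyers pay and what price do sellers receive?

Buyers pay $39.6, sellers receive $26.6

Pre-tax equilibrium: p* = 30.5, q* = 179.
Tax on buyers shifts demand to qd = 270.5 − 3(p + 13) = 231.5 - 3p.
231.5 - 3p = -34.5 + 7p gives seller price ps = 26.6; buyers pay pb = 26.6 + 13 = 39.6.
New quantity: q = 270.5 − 3(39.6) = 151.7.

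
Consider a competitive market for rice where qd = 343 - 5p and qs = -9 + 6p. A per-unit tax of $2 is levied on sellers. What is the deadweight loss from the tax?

Pre-tax equilibrium: p* = 32, q* = 183.
Tax on sellers shifts supply to qs = -9 + 6(p − 2) = -21 + 6p.
343 - 5p = -21 + 6p gives buyer price pb = 364/11; sellers receive ps = 364/11 − 2 = 342/11.
New quantity: q = 343 − 5(364/11) = 1953/11.
DWL = ½ × 2 × (183 − 1953/11) = 60/11.

Deadweight loss = 60/11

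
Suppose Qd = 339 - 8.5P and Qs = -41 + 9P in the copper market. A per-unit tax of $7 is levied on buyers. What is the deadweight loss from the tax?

Pre-tax equilibrium: P* = 152/7, Q* = 1081/7.
Tax on buyers shifts demand to Qd = 339 − 8.5(P + 7) = 279.5 - 8.5P.
279.5 - 8.5P = -41 + 9P gives seller price Ps = 641/35; buyers pay Pb = 641/35 + 7 = 886/35.
New quantity: Q = 339 − 8.5(886/35) = 4334/35.
DWL = ½ × 7 × (1081/7 − 4334/35) = 107.1.

Deadweight loss = 107.1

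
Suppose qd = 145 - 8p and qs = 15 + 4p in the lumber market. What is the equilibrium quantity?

q* = 175/3

Set qd = qs: 145 - 8p = 15 + 4p.
130 = 12p, so p* = 65/6.
q* = 145 − 8(65/6) = 175/3.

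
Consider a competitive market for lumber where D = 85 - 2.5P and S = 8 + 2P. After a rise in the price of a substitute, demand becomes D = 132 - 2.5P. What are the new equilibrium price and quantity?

Original equilibrium: P* = 154/9, Q* = 380/9.
New equilibrium: 132 - 2.5P = 8 + 2P, so 124 = 4.5P and P' = 248/9; Q' = 132 − 2.5(248/9) = 568/9.

P' = 248/9, Q' = 568/9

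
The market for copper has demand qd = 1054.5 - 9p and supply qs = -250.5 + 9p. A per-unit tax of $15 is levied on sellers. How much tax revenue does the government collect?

Pre-tax equilibrium: p* = 72.5, q* = 402.
Tax on sellers shifts supply to qs = -250.5 + 9(p − 15) = -385.5 + 9p.
1054.5 - 9p = -385.5 + 9p gives buyer price pb = 80; sellers receive ps = 80 − 15 = 65.
New quantity: q = 1054.5 − 9(80) = 334.5.
Revenue = 15 × 334.5 = 5017.5.

Tax revenue = 5017.5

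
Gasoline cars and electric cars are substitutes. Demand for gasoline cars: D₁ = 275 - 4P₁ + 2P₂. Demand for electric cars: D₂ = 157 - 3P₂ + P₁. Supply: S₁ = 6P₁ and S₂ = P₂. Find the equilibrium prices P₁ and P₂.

Market 1: 275 - 4P₁ + 2P₂ = 6P₁ → 10P₁ - 2P₂ = 275.
Market 2: 4P₂ - P₁ = 157.
Eliminating P₂: 4×(1) + 2×(2) gives 38P₁ = 1414, so P₁ = 707/19.
Back-substitute into (2): P₂ = (157 + 1×707/19) / 4 = 1845/38.

P₁ = 707/19, P₂ = 1845/38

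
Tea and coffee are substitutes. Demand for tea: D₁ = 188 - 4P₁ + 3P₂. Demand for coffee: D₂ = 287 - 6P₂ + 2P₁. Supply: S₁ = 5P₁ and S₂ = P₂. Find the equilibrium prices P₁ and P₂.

Market 1: 188 - 4P₁ + 3P₂ = 5P₁ → 9P₁ - 3P₂ = 188.
Market 2: 7P₂ - 2P₁ = 287.
Eliminating P₂: 7×(1) + 3×(2) gives 57P₁ = 2177, so P₁ = 2177/57.
Back-substitute into (2): P₂ = (287 + 2×2177/57) / 7 = 2959/57.

P₁ = 2177/57, P₂ = 2959/57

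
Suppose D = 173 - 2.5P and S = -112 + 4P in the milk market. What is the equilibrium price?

P* = 570/13

Set D = S: 173 - 2.5P = -112 + 4P.
285 = 6.5P, so P* = 570/13.
Q* = 173 − 2.5(570/13) = 824/13.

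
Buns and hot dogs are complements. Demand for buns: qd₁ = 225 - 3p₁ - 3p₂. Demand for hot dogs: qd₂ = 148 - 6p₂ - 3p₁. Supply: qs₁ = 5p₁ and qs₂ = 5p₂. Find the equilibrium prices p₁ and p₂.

p₁ = 2031/79, p₂ = 509/79

Market 1: 225 - 3p₁ - 3p₂ = 5p₁ → 8p₁ + 3p₂ = 225.
Market 2: 11p₂ + 3p₁ = 148.
Eliminating p₂: 11×(1) − 3×(2) gives 79p₁ = 2031, so p₁ = 2031/79.
Back-substitute into (2): p₂ = (148 − 3×2031/79) / 11 = 509/79.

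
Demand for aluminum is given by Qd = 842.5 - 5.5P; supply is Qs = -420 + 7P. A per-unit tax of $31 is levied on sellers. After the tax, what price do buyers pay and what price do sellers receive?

Pre-tax equilibrium: P* = 101, Q* = 287.
Tax on sellers shifts supply to Qs = -420 + 7(P − 31) = -637 + 7P.
842.5 - 5.5P = -637 + 7P gives buyer price Pb = 118.36; sellers receive Ps = 118.36 − 31 = 87.36.
New quantity: Q = 842.5 − 5.5(118.36) = 191.52.

Buyers pay $118.36, sellers receive $87.36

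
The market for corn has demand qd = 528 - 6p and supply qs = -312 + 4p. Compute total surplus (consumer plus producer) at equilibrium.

Total surplus = 120

Equilibrium: 528 - 6p = -312 + 4p gives p* = 84, q* = 24.
Demand choke price: p = 88; supply starts at p = 78.
CS = ½(88 − 84)(24) = 48; PS = ½(84 − 78)(24) = 72.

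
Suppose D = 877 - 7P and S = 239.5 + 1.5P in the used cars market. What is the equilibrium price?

P* = 75

Set D = S: 877 - 7P = 239.5 + 1.5P.
637.5 = 8.5P, so P* = 75.
Q* = 877 − 7(75) = 352.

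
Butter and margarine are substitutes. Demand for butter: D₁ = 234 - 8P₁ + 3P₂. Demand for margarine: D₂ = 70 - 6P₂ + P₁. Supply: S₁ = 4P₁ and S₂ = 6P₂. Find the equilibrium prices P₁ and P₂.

P₁ = 1006/47, P₂ = 358/47

Market 1: 234 - 8P₁ + 3P₂ = 4P₁ → 12P₁ - 3P₂ = 234.
Market 2: 12P₂ - P₁ = 70.
Eliminating P₂: 12×(1) + 3×(2) gives 141P₁ = 3018, so P₁ = 1006/47.
Back-substitute into (2): P₂ = (70 + 1×1006/47) / 12 = 358/47.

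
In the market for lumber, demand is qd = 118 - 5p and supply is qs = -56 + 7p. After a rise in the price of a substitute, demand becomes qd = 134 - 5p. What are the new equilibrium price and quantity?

Original equilibrium: p* = 14.5, q* = 45.5.
New equilibrium: 134 - 5p = -56 + 7p, so 190 = 12p and p' = 95/6; q' = 134 − 5(95/6) = 329/6.

p' = 95/6, q' = 329/6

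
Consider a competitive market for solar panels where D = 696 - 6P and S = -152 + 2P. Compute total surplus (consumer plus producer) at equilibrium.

Total surplus = 1200

Equilibrium: 696 - 6P = -152 + 2P gives P* = 106, Q* = 60.
Demand choke price: P = 116; supply starts at P = 76.
CS = ½(116 − 106)(60) = 300; PS = ½(106 − 76)(60) = 900.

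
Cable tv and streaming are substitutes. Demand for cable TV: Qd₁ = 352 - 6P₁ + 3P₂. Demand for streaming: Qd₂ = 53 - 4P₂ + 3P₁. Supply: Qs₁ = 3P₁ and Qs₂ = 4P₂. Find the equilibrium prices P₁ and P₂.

Market 1: 352 - 6P₁ + 3P₂ = 3P₁ → 9P₁ - 3P₂ = 352.
Market 2: 8P₂ - 3P₁ = 53.
Eliminating P₂: 8×(1) + 3×(2) gives 63P₁ = 2975, so P₁ = 425/9.
Back-substitute into (2): P₂ = (53 + 3×425/9) / 8 = 73/3.

P₁ = 425/9, P₂ = 73/3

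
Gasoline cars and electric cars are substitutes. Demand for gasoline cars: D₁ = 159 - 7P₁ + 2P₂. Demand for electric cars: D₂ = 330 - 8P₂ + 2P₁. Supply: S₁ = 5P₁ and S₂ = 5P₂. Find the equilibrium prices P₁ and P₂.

P₁ = 2727/152, P₂ = 2139/76

Market 1: 159 - 7P₁ + 2P₂ = 5P₁ → 12P₁ - 2P₂ = 159.
Market 2: 13P₂ - 2P₁ = 330.
Eliminating P₂: 13×(1) + 2×(2) gives 152P₁ = 2727, so P₁ = 2727/152.
Back-substitute into (2): P₂ = (330 + 2×2727/152) / 13 = 2139/76.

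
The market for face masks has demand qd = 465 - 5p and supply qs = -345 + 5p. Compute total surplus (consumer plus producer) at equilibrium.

Equilibrium: 465 - 5p = -345 + 5p gives p* = 81, q* = 60.
Demand choke price: p = 93; supply starts at p = 69.
CS = ½(93 − 81)(60) = 360; PS = ½(81 − 69)(60) = 360.

Total surplus = 720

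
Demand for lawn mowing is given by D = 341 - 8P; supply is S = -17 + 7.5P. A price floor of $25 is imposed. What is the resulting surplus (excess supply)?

Surplus = 29.5

Equilibrium price would be P* = 716/31, so the floor at 25 binds.
At P = 25: D = 141, S = 170.5.
Surplus = 170.5 − 141 = 29.5.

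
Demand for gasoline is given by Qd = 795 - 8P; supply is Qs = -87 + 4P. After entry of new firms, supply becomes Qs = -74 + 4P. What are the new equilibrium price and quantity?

Original equilibrium: P* = 73.5, Q* = 207.
New equilibrium: 795 - 8P = -74 + 4P, so 869 = 12P and P' = 869/12; Q' = 795 − 8(869/12) = 647/3.

P' = 869/12, Q' = 647/3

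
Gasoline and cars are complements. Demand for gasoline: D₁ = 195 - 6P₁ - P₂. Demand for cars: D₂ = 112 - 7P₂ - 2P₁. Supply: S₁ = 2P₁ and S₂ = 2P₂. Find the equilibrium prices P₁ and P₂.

P₁ = 1643/70, P₂ = 253/35

Market 1: 195 - 6P₁ - P₂ = 2P₁ → 8P₁ + P₂ = 195.
Market 2: 9P₂ + 2P₁ = 112.
Eliminating P₂: 9×(1) − 1×(2) gives 70P₁ = 1643, so P₁ = 1643/70.
Back-substitute into (2): P₂ = (112 − 2×1643/70) / 9 = 253/35.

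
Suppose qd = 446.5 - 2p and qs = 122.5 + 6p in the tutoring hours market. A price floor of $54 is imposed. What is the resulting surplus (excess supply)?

Surplus = 108

Equilibrium price would be p* = 40.5, so the floor at 54 binds.
At p = 54: qd = 338.5, qs = 446.5.
Surplus = 446.5 − 338.5 = 108.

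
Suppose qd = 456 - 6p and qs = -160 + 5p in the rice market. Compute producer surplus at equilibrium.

Equilibrium: 456 - 6p = -160 + 5p gives p* = 56, q* = 120.
Supply starts at p = 32 (where qs = 0).
PS = ½(56 − 32)(120) = 1440.

Producer surplus = 1440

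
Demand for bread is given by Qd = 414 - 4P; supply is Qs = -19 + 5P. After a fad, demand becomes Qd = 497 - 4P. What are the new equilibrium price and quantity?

P' = 172/3, Q' = 803/3

Original equilibrium: P* = 433/9, Q* = 1994/9.
New equilibrium: 497 - 4P = -19 + 5P, so 516 = 9P and P' = 172/3; Q' = 497 − 4(172/3) = 803/3.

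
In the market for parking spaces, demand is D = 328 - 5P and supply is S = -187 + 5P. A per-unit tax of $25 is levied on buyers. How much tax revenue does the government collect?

Pre-tax equilibrium: P* = 51.5, Q* = 70.5.
Tax on buyers shifts demand to D = 328 − 5(P + 25) = 203 - 5P.
203 - 5P = -187 + 5P gives seller price Ps = 39; buyers pay Pb = 39 + 25 = 64.
New quantity: Q = 328 − 5(64) = 8.
Revenue = 25 × 8 = 200.

Tax revenue = 200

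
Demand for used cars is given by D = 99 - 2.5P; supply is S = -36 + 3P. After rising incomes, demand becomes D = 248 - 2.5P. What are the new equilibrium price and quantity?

P' = 568/11, Q' = 1308/11

Original equilibrium: P* = 270/11, Q* = 414/11.
New equilibrium: 248 - 2.5P = -36 + 3P, so 284 = 5.5P and P' = 568/11; Q' = 248 − 2.5(568/11) = 1308/11.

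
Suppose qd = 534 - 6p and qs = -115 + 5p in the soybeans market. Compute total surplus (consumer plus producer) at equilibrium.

Total surplus = 5940

Equilibrium: 534 - 6p = -115 + 5p gives p* = 59, q* = 180.
Demand choke price: p = 89; supply starts at p = 23.
CS = ½(89 − 59)(180) = 2700; PS = ½(59 − 23)(180) = 3240.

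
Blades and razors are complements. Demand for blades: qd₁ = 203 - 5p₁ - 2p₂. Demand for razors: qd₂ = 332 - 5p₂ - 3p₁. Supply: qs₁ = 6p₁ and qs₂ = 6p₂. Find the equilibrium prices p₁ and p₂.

p₁ = 1569/115, p₂ = 3043/115

Market 1: 203 - 5p₁ - 2p₂ = 6p₁ → 11p₁ + 2p₂ = 203.
Market 2: 11p₂ + 3p₁ = 332.
Eliminating p₂: 11×(1) − 2×(2) gives 115p₁ = 1569, so p₁ = 1569/115.
Back-substitute into (2): p₂ = (332 − 3×1569/115) / 11 = 3043/115.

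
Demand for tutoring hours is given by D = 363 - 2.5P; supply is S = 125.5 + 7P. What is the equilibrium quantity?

Set D = S: 363 - 2.5P = 125.5 + 7P.
237.5 = 9.5P, so P* = 25.
Q* = 363 − 2.5(25) = 300.5.

Q* = 300.5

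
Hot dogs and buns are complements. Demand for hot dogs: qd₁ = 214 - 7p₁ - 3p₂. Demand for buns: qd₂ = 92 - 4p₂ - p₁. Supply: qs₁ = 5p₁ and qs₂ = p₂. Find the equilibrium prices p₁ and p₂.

Market 1: 214 - 7p₁ - 3p₂ = 5p₁ → 12p₁ + 3p₂ = 214.
Market 2: 5p₂ + p₁ = 92.
Eliminating p₂: 5×(1) − 3×(2) gives 57p₁ = 794, so p₁ = 794/57.
Back-substitute into (2): p₂ = (92 − 1×794/57) / 5 = 890/57.

p₁ = 794/57, p₂ = 890/57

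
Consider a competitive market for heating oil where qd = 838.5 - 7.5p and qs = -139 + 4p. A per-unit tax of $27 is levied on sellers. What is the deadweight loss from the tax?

Pre-tax equilibrium: p* = 85, q* = 201.
Tax on sellers shifts supply to qs = -139 + 4(p − 27) = -247 + 4p.
838.5 - 7.5p = -247 + 4p gives buyer price pb = 2171/23; sellers receive ps = 2171/23 − 27 = 1550/23.
New quantity: q = 838.5 − 7.5(2171/23) = 3003/23.
DWL = ½ × 27 × (201 − 3003/23) = 21870/23.

Deadweight loss = 21870/23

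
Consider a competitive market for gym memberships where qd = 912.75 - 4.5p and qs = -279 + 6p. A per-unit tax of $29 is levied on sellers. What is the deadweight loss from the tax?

Pre-tax equilibrium: p* = 113.5, q* = 402.
Tax on sellers shifts supply to qs = -279 + 6(p − 29) = -453 + 6p.
912.75 - 4.5p = -453 + 6p gives buyer price pb = 1821/14; sellers receive ps = 1821/14 − 29 = 1415/14.
New quantity: q = 912.75 − 4.5(1821/14) = 2292/7.
DWL = ½ × 29 × (402 − 2292/7) = 7569/7.

Deadweight loss = 7569/7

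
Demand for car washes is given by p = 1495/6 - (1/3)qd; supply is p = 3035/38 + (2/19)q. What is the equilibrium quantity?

q* = 386

Set the two price expressions equal: 1495/6 - (1/3)q = 3035/38 + (2/19)q.
9650/57 = (25/57)q, so q* = 386.
p* = 1495/6 − (1/3)(386) = 120.5.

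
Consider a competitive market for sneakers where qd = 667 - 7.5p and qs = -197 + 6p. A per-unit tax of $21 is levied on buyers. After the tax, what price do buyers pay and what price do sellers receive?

Pre-tax equilibrium: p* = 64, q* = 187.
Tax on buyers shifts demand to qd = 667 − 7.5(p + 21) = 509.5 - 7.5p.
509.5 - 7.5p = -197 + 6p gives seller price ps = 157/3; buyers pay pb = 157/3 + 21 = 220/3.
New quantity: q = 667 − 7.5(220/3) = 117.

Buyers pay 220/3, sellers receive 157/3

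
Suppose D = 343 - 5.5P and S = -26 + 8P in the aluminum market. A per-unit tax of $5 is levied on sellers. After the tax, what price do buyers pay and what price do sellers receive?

Buyers pay 818/27, sellers receive 683/27

Pre-tax equilibrium: P* = 82/3, Q* = 578/3.
Tax on sellers shifts supply to S = -26 + 8(P − 5) = -66 + 8P.
343 - 5.5P = -66 + 8P gives buyer price Pb = 818/27; sellers receive Ps = 818/27 − 5 = 683/27.
New quantity: Q = 343 − 5.5(818/27) = 4762/27.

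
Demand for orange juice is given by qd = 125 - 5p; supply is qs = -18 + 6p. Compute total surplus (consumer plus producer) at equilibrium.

Total surplus = 660

Equilibrium: 125 - 5p = -18 + 6p gives p* = 13, q* = 60.
Demand choke price: p = 25; supply starts at p = 3.
CS = ½(25 − 13)(60) = 360; PS = ½(13 − 3)(60) = 300.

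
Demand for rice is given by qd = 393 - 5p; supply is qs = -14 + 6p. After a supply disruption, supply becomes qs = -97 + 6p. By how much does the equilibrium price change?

Δp = 83/11

Original equilibrium: p* = 37, q* = 208.
New equilibrium: 393 - 5p = -97 + 6p, so 490 = 11p and p' = 490/11; q' = 393 − 5(490/11) = 1873/11.
Change in price: 490/11 − 37 = 83/11.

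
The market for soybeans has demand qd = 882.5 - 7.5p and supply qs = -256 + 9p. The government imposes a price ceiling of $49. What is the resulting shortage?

Shortage = 330

Equilibrium price would be p* = 69, so the ceiling at 49 binds.
At p = 49: qd = 882.5 − 7.5(49) = 515, qs = -256 + 9(49) = 185.
Shortage = 515 − 185 = 330.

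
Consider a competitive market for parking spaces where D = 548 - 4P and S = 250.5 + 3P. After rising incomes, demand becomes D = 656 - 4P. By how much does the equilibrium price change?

Original equilibrium: P* = 42.5, Q* = 378.
New equilibrium: 656 - 4P = 250.5 + 3P, so 405.5 = 7P and P' = 811/14; Q' = 656 − 4(811/14) = 2970/7.
Change in price: 811/14 − 42.5 = 108/7.

ΔP = 108/7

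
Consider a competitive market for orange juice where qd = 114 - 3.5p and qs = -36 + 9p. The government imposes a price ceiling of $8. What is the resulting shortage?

Equilibrium price would be p* = 12, so the ceiling at 8 binds.
At p = 8: qd = 114 − 3.5(8) = 86, qs = -36 + 9(8) = 36.
Shortage = 86 − 36 = 50.

Shortage = 50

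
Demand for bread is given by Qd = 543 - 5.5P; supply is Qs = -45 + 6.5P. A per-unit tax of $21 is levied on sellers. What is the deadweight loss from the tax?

Pre-tax equilibrium: P* = 49, Q* = 273.5.
Tax on sellers shifts supply to Qs = -45 + 6.5(P − 21) = -181.5 + 6.5P.
543 - 5.5P = -181.5 + 6.5P gives buyer price Pb = 60.375; sellers receive Ps = 60.375 − 21 = 39.375.
New quantity: Q = 543 − 5.5(60.375) = 210.9375.
DWL = ½ × 21 × (273.5 − 210.9375) = 656.90625.

Deadweight loss = 656.90625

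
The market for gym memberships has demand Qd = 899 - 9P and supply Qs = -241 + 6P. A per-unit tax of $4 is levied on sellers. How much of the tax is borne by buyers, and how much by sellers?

Buyers bear $1.6, sellers bear $2.4

Pre-tax equilibrium: P* = 76, Q* = 215.
Tax on sellers shifts supply to Qs = -241 + 6(P − 4) = -265 + 6P.
899 - 9P = -265 + 6P gives buyer price Pb = 77.6; sellers receive Ps = 77.6 − 4 = 73.6.
New quantity: Q = 899 − 9(77.6) = 200.6.
Buyer burden = 77.6 − 76 = 1.6; seller burden = 76 − 73.6 = 2.4.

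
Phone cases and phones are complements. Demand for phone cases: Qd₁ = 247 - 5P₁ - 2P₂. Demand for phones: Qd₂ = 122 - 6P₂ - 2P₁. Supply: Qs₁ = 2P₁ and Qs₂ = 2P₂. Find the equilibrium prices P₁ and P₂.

Market 1: 247 - 5P₁ - 2P₂ = 2P₁ → 7P₁ + 2P₂ = 247.
Market 2: 8P₂ + 2P₁ = 122.
Eliminating P₂: 8×(1) − 2×(2) gives 52P₁ = 1732, so P₁ = 433/13.
Back-substitute into (2): P₂ = (122 − 2×433/13) / 8 = 90/13.

P₁ = 433/13, P₂ = 90/13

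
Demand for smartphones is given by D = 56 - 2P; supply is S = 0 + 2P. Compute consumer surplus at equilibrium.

Equilibrium: 56 - 2P = 0 + 2P gives P* = 14, Q* = 28.
Demand choke price (D = 0): P = 28.
CS = ½(28 − 14)(28) = 196.

Consumer surplus = 196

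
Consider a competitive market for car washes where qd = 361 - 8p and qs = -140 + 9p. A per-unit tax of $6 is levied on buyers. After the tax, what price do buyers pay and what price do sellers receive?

Buyers pay 555/17, sellers receive 453/17

Pre-tax equilibrium: p* = 501/17, q* = 2129/17.
Tax on buyers shifts demand to qd = 361 − 8(p + 6) = 313 - 8p.
313 - 8p = -140 + 9p gives seller price ps = 453/17; buyers pay pb = 453/17 + 6 = 555/17.
New quantity: q = 361 − 8(555/17) = 1697/17.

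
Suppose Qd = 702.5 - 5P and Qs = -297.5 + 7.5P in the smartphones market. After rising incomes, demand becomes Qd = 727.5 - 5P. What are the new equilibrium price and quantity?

Original equilibrium: P* = 80, Q* = 302.5.
New equilibrium: 727.5 - 5P = -297.5 + 7.5P, so 1025 = 12.5P and P' = 82; Q' = 727.5 − 5(82) = 317.5.

P' = 82, Q' = 317.5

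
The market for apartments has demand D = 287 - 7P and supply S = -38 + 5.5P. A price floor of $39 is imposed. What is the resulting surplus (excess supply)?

Surplus = 162.5

Equilibrium price would be P* = 26, so the floor at 39 binds.
At P = 39: D = 14, S = 176.5.
Surplus = 176.5 − 14 = 162.5.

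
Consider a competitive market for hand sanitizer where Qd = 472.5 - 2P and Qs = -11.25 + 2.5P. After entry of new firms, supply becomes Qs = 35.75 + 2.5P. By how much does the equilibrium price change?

ΔP = -94/9

Original equilibrium: P* = 107.5, Q* = 257.5.
New equilibrium: 472.5 - 2P = 35.75 + 2.5P, so 436.75 = 4.5P and P' = 1747/18; Q' = 472.5 − 2(1747/18) = 5011/18.
Change in price: 1747/18 − 107.5 = -94/9.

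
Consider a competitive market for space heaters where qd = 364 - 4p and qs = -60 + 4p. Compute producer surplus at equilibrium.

Producer surplus = 2888

Equilibrium: 364 - 4p = -60 + 4p gives p* = 53, q* = 152.
Supply starts at p = 15 (where qs = 0).
PS = ½(53 − 15)(152) = 2888.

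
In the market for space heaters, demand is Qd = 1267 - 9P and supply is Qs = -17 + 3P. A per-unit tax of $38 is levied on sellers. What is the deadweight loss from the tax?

Pre-tax equilibrium: P* = 107, Q* = 304.
Tax on sellers shifts supply to Qs = -17 + 3(P − 38) = -131 + 3P.
1267 - 9P = -131 + 3P gives buyer price Pb = 116.5; sellers receive Ps = 116.5 − 38 = 78.5.
New quantity: Q = 1267 − 9(116.5) = 218.5.
DWL = ½ × 38 × (304 − 218.5) = 1624.5.

Deadweight loss = 1624.5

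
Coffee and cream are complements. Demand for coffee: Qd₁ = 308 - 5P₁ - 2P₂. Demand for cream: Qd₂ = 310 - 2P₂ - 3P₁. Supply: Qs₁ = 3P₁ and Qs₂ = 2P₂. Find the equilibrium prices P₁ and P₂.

P₁ = 306/13, P₂ = 778/13

Market 1: 308 - 5P₁ - 2P₂ = 3P₁ → 8P₁ + 2P₂ = 308.
Market 2: 4P₂ + 3P₁ = 310.
Eliminating P₂: 4×(1) − 2×(2) gives 26P₁ = 612, so P₁ = 306/13.
Back-substitute into (2): P₂ = (310 − 3×306/13) / 4 = 778/13.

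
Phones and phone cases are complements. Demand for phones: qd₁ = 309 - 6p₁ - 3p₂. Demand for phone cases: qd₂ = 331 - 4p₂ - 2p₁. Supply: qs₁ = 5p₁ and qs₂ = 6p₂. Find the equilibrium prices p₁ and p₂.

p₁ = 2097/104, p₂ = 3023/104

Market 1: 309 - 6p₁ - 3p₂ = 5p₁ → 11p₁ + 3p₂ = 309.
Market 2: 10p₂ + 2p₁ = 331.
Eliminating p₂: 10×(1) − 3×(2) gives 104p₁ = 2097, so p₁ = 2097/104.
Back-substitute into (2): p₂ = (331 − 2×2097/104) / 10 = 3023/104.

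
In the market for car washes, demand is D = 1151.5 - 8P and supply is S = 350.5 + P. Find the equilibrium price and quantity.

P* = 89, Q* = 439.5

Set D = S: 1151.5 - 8P = 350.5 + P.
801 = 9P, so P* = 89.
Q* = 1151.5 − 8(89) = 439.5.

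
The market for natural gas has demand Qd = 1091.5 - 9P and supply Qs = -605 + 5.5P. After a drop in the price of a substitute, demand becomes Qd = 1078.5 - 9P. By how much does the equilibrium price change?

ΔP = -26/29

Original equilibrium: P* = 117, Q* = 38.5.
New equilibrium: 1078.5 - 9P = -605 + 5.5P, so 1683.5 = 14.5P and P' = 3367/29; Q' = 1078.5 − 9(3367/29) = 1947/58.
Change in price: 3367/29 − 117 = -26/29.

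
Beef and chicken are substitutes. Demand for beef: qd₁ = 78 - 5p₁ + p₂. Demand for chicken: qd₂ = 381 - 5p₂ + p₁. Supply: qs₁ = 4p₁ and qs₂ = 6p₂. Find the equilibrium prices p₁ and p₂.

p₁ = 177/14, p₂ = 501/14

Market 1: 78 - 5p₁ + p₂ = 4p₁ → 9p₁ - p₂ = 78.
Market 2: 11p₂ - p₁ = 381.
Eliminating p₂: 11×(1) + 1×(2) gives 98p₁ = 1239, so p₁ = 177/14.
Back-substitute into (2): p₂ = (381 + 1×177/14) / 11 = 501/14.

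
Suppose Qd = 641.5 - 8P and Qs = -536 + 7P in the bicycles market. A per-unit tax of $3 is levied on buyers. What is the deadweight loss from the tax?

Pre-tax equilibrium: P* = 78.5, Q* = 13.5.
Tax on buyers shifts demand to Qd = 641.5 − 8(P + 3) = 617.5 - 8P.
617.5 - 8P = -536 + 7P gives seller price Ps = 76.9; buyers pay Pb = 76.9 + 3 = 79.9.
New quantity: Q = 641.5 − 8(79.9) = 2.3.
DWL = ½ × 3 × (13.5 − 2.3) = 16.8.

Deadweight loss = 16.8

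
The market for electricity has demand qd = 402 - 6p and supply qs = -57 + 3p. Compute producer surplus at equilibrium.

Producer surplus = 1536

Equilibrium: 402 - 6p = -57 + 3p gives p* = 51, q* = 96.
Supply starts at p = 19 (where qs = 0).
PS = ½(51 − 19)(96) = 1536.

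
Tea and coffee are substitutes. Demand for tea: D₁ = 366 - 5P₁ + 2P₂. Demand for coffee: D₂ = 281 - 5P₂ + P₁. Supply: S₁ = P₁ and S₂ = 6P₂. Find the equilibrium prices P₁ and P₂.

P₁ = 71.6875, P₂ = 32.0625

Market 1: 366 - 5P₁ + 2P₂ = P₁ → 6P₁ - 2P₂ = 366.
Market 2: 11P₂ - P₁ = 281.
Eliminating P₂: 11×(1) + 2×(2) gives 64P₁ = 4588, so P₁ = 71.6875.
Back-substitute into (2): P₂ = (281 + 1×71.6875) / 11 = 32.0625.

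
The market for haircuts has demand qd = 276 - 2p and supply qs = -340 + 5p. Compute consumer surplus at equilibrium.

Consumer surplus = 2500

Equilibrium: 276 - 2p = -340 + 5p gives p* = 88, q* = 100.
Demand choke price (qd = 0): p = 138.
CS = ½(138 − 88)(100) = 2500.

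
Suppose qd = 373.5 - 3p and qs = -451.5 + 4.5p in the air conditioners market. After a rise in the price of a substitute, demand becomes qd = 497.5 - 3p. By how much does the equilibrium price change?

Original equilibrium: p* = 110, q* = 43.5.
New equilibrium: 497.5 - 3p = -451.5 + 4.5p, so 949 = 7.5p and p' = 1898/15; q' = 497.5 − 3(1898/15) = 117.9.
Change in price: 1898/15 − 110 = 248/15.

Δp = 248/15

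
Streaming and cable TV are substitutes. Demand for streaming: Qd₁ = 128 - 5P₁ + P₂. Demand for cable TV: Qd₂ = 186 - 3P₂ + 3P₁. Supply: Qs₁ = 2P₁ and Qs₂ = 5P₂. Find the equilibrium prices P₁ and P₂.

Market 1: 128 - 5P₁ + P₂ = 2P₁ → 7P₁ - P₂ = 128.
Market 2: 8P₂ - 3P₁ = 186.
Eliminating P₂: 8×(1) + 1×(2) gives 53P₁ = 1210, so P₁ = 1210/53.
Back-substitute into (2): P₂ = (186 + 3×1210/53) / 8 = 1686/53.

P₁ = 1210/53, P₂ = 1686/53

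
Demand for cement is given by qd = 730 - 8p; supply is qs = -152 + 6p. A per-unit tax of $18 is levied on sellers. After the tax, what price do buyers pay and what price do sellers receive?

Pre-tax equilibrium: p* = 63, q* = 226.
Tax on sellers shifts supply to qs = -152 + 6(p − 18) = -260 + 6p.
730 - 8p = -260 + 6p gives buyer price pb = 495/7; sellers receive ps = 495/7 − 18 = 369/7.
New quantity: q = 730 − 8(495/7) = 1150/7.

Buyers pay 495/7, sellers receive 369/7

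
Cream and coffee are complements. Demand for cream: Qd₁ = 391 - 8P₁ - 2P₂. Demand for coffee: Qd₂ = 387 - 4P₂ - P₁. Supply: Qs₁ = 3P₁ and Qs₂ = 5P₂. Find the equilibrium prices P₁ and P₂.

P₁ = 2745/97, P₂ = 3866/97

Market 1: 391 - 8P₁ - 2P₂ = 3P₁ → 11P₁ + 2P₂ = 391.
Market 2: 9P₂ + P₁ = 387.
Eliminating P₂: 9×(1) − 2×(2) gives 97P₁ = 2745, so P₁ = 2745/97.
Back-substitute into (2): P₂ = (387 − 1×2745/97) / 9 = 3866/97.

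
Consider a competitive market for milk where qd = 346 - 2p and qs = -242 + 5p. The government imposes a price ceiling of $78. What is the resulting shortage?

Equilibrium price would be p* = 84, so the ceiling at 78 binds.
At p = 78: qd = 346 − 2(78) = 190, qs = -242 + 5(78) = 148.
Shortage = 190 − 148 = 42.

Shortage = 42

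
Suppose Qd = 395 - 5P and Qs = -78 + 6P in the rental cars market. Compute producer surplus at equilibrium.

Equilibrium: 395 - 5P = -78 + 6P gives P* = 43, Q* = 180.
Supply starts at P = 13 (where Qs = 0).
PS = ½(43 − 13)(180) = 2700.

Producer surplus = 2700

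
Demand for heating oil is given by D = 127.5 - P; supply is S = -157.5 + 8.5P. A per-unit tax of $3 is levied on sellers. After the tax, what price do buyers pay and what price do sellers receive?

Buyers pay 621/19, sellers receive 564/19

Pre-tax equilibrium: P* = 30, Q* = 97.5.
Tax on sellers shifts supply to S = -157.5 + 8.5(P − 3) = -183 + 8.5P.
127.5 - P = -183 + 8.5P gives buyer price Pb = 621/19; sellers receive Ps = 621/19 − 3 = 564/19.
New quantity: Q = 127.5 − 1(621/19) = 3603/38.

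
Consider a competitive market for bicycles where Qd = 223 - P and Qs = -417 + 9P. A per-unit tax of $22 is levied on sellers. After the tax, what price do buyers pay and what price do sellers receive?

Pre-tax equilibrium: P* = 64, Q* = 159.
Tax on sellers shifts supply to Qs = -417 + 9(P − 22) = -615 + 9P.
223 - P = -615 + 9P gives buyer price Pb = 83.8; sellers receive Ps = 83.8 − 22 = 61.8.
New quantity: Q = 223 − 1(83.8) = 139.2.

Buyers pay $83.8, sellers receive $61.8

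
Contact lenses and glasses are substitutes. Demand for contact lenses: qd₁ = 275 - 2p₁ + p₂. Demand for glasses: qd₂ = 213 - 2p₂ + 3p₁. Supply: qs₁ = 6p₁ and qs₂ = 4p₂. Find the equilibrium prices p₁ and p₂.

p₁ = 41.4, p₂ = 56.2

Market 1: 275 - 2p₁ + p₂ = 6p₁ → 8p₁ - p₂ = 275.
Market 2: 6p₂ - 3p₁ = 213.
Eliminating p₂: 6×(1) + 1×(2) gives 45p₁ = 1863, so p₁ = 41.4.
Back-substitute into (2): p₂ = (213 + 3×41.4) / 6 = 56.2.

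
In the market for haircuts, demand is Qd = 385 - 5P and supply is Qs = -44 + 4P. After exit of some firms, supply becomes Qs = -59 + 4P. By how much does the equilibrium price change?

Original equilibrium: P* = 143/3, Q* = 440/3.
New equilibrium: 385 - 5P = -59 + 4P, so 444 = 9P and P' = 148/3; Q' = 385 − 5(148/3) = 415/3.
Change in price: 148/3 − 143/3 = 5/3.

ΔP = 5/3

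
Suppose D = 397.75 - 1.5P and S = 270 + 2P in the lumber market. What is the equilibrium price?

P* = 36.5

Set D = S: 397.75 - 1.5P = 270 + 2P.
127.75 = 3.5P, so P* = 36.5.
Q* = 397.75 − 1.5(36.5) = 343.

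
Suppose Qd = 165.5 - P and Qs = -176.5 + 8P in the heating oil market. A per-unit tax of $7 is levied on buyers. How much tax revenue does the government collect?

Pre-tax equilibrium: P* = 38, Q* = 127.5.
Tax on buyers shifts demand to Qd = 165.5 − 1(P + 7) = 158.5 - P.
158.5 - P = -176.5 + 8P gives seller price Ps = 335/9; buyers pay Pb = 335/9 + 7 = 398/9.
New quantity: Q = 165.5 − 1(398/9) = 2183/18.
Revenue = 7 × 2183/18 = 15281/18.

Tax revenue = 15281/18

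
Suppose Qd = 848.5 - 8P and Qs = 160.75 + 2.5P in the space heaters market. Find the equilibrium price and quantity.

Set Qd = Qs: 848.5 - 8P = 160.75 + 2.5P.
687.75 = 10.5P, so P* = 65.5.
Q* = 848.5 − 8(65.5) = 324.5.

P* = 65.5, Q* = 324.5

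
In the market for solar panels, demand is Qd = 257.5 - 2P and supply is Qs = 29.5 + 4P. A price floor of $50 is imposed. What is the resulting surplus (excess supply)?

Equilibrium price would be P* = 38, so the floor at 50 binds.
At P = 50: Qd = 157.5, Qs = 229.5.
Surplus = 229.5 − 157.5 = 72.

Surplus = 72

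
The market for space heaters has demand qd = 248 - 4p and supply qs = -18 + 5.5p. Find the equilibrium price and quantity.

Set qd = qs: 248 - 4p = -18 + 5.5p.
266 = 9.5p, so p* = 28.
q* = 248 − 4(28) = 136.

p* = 28, q* = 136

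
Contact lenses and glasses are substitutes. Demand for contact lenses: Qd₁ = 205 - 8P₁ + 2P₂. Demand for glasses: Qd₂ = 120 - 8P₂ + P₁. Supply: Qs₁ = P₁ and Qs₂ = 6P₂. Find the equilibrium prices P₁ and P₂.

Market 1: 205 - 8P₁ + 2P₂ = P₁ → 9P₁ - 2P₂ = 205.
Market 2: 14P₂ - P₁ = 120.
Eliminating P₂: 14×(1) + 2×(2) gives 124P₁ = 3110, so P₁ = 1555/62.
Back-substitute into (2): P₂ = (120 + 1×1555/62) / 14 = 1285/124.

P₁ = 1555/62, P₂ = 1285/124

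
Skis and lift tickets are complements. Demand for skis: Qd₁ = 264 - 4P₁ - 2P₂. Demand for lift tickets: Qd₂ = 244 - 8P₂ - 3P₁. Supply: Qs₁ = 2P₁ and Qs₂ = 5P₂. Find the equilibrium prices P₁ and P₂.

Market 1: 264 - 4P₁ - 2P₂ = 2P₁ → 6P₁ + 2P₂ = 264.
Market 2: 13P₂ + 3P₁ = 244.
Eliminating P₂: 13×(1) − 2×(2) gives 72P₁ = 2944, so P₁ = 368/9.
Back-substitute into (2): P₂ = (244 − 3×368/9) / 13 = 28/3.

P₁ = 368/9, P₂ = 28/3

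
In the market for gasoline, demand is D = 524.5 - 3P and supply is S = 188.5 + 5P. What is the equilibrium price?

Set D = S: 524.5 - 3P = 188.5 + 5P.
336 = 8P, so P* = 42.
Q* = 524.5 − 3(42) = 398.5.

P* = 42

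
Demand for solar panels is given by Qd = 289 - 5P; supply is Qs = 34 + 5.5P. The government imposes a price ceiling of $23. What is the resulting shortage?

Equilibrium price would be P* = 170/7, so the ceiling at 23 binds.
At P = 23: Qd = 289 − 5(23) = 174, Qs = 34 + 5.5(23) = 160.5.
Shortage = 174 − 160.5 = 13.5.

Shortage = 13.5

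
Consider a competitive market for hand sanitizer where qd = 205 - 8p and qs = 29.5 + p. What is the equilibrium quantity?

q* = 49

Set qd = qs: 205 - 8p = 29.5 + p.
175.5 = 9p, so p* = 19.5.
q* = 205 − 8(19.5) = 49.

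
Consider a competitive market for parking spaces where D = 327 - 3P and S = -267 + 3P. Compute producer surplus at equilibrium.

Producer surplus = 150

Equilibrium: 327 - 3P = -267 + 3P gives P* = 99, Q* = 30.
Supply starts at P = 89 (where S = 0).
PS = ½(99 − 89)(30) = 150.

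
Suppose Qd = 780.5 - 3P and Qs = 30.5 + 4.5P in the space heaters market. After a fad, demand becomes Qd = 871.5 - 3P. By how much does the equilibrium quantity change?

ΔQ = 54.6

Original equilibrium: P* = 100, Q* = 480.5.
New equilibrium: 871.5 - 3P = 30.5 + 4.5P, so 841 = 7.5P and P' = 1682/15; Q' = 871.5 − 3(1682/15) = 535.1.
Change in quantity: 535.1 − 480.5 = 54.6.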